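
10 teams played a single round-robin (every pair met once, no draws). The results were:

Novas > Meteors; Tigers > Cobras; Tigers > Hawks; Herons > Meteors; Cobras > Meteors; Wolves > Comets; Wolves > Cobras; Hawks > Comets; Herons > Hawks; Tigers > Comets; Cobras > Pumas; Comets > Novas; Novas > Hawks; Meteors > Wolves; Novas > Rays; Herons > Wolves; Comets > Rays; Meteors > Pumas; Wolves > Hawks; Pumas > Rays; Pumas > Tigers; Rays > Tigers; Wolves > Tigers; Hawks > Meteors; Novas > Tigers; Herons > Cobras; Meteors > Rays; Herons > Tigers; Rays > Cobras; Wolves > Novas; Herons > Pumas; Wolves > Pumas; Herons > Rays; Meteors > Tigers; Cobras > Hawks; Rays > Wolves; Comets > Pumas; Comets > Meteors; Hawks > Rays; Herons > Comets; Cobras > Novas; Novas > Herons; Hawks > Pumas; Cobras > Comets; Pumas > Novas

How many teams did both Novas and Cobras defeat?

2

Novas beat: Rays, Meteors, Hawks, Tigers, Herons.
Cobras beat: Meteors, Pumas, Comets, Hawks, Novas.
Both beat: Meteors, Hawks — 2.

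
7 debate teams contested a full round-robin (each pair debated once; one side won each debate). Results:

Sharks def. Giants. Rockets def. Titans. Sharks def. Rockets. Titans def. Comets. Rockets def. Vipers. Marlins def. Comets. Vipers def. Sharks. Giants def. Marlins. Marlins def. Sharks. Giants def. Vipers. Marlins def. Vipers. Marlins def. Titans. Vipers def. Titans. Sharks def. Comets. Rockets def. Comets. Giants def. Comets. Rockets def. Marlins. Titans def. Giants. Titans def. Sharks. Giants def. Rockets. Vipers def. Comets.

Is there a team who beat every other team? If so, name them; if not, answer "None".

Highest win total is Rockets with 4 (out of 6 possible).
Rockets lost to Giants, Sharks, so no team went undefeated.

None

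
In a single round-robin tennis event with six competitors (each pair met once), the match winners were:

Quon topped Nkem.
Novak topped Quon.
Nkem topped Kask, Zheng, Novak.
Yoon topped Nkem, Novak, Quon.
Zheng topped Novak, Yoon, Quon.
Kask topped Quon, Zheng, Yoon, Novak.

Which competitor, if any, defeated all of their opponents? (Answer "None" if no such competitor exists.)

Highest win total is Kask with 4 (out of 5 possible).
Kask lost to Nkem, so no competitor went undefeated.

None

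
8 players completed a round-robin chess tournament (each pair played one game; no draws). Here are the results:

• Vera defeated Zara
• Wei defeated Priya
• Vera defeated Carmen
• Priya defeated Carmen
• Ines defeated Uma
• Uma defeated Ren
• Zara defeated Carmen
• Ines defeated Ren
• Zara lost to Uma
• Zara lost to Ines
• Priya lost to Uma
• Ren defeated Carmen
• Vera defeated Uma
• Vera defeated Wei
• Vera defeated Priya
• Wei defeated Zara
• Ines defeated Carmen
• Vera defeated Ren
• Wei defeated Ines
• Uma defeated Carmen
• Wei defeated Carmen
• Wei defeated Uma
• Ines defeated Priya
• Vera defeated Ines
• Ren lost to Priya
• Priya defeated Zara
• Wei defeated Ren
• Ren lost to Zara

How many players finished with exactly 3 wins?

Win totals: Wei 6, Priya 3, Ren 1, Ines 5, Zara 2, Vera 7, Carmen 0, Uma 4.
Exactly 3: Priya — 1 player.

1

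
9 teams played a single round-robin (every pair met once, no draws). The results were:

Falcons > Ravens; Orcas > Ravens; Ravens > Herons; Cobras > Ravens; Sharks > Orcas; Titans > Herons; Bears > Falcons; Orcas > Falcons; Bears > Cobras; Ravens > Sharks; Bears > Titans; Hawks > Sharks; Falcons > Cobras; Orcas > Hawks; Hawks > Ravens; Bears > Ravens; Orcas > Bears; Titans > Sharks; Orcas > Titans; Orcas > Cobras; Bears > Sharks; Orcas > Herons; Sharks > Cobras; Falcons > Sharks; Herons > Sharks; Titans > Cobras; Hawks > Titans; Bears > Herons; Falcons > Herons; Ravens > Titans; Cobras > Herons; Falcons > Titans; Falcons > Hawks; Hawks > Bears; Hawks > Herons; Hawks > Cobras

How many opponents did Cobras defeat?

2

Cobras' results: beat Herons, Ravens; lost to Bears, Sharks, Hawks, Falcons, Orcas, Titans.
That is 2 wins.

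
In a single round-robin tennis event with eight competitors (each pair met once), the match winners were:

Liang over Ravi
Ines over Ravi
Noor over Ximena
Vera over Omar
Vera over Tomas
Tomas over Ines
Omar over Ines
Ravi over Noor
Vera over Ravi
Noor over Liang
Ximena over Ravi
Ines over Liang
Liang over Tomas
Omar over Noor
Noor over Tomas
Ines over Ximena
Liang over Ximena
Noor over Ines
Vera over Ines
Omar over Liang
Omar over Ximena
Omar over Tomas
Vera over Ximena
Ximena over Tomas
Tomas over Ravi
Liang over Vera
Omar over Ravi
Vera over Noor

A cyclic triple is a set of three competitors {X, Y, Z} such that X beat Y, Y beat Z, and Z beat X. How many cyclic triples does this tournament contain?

Win totals: Noor 4, Omar 6, Ines 3, Ravi 1, Ximena 2, Tomas 2, Vera 6, Liang 4.
A competitor with w wins dominates both others in C(w,2) triples; summing gives 6 + 15 + 3 + 0 + 1 + 1 + 15 + 6 = 47 transitive triples.
Total triples C(8,3) = 56, so cyclic triples = 56 − 47 = 9.

9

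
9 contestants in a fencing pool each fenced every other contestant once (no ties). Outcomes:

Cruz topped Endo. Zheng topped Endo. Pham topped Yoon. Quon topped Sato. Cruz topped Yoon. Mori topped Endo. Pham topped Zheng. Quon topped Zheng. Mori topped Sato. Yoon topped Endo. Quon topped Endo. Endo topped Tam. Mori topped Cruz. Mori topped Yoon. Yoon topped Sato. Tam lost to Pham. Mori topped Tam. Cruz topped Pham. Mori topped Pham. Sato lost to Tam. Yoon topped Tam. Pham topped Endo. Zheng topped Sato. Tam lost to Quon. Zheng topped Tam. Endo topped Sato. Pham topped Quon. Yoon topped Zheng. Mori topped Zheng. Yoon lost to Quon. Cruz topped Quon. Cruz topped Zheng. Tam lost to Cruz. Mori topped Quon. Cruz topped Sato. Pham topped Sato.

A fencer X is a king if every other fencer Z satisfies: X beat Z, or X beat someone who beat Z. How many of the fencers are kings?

Pham cannot reach Cruz, Mori in two steps.
Cruz cannot reach Mori in two steps.
Zheng cannot reach Pham, Cruz, Yoon, Mori, Quon in two steps.
Yoon cannot reach Pham, Cruz, Mori, Quon in two steps.
Endo cannot reach Pham, Cruz, Zheng, Yoon, Mori, Quon in two steps.
Mori reaches everyone (king).
Sato cannot reach Pham, Cruz, Zheng, Yoon, Endo, Mori, Quon, Tam in two steps.
Quon cannot reach Pham, Cruz, Mori in two steps.
Tam cannot reach Pham, Cruz, Zheng, Yoon, Endo, Mori, Quon in two steps.
Kings: Mori — 1.

1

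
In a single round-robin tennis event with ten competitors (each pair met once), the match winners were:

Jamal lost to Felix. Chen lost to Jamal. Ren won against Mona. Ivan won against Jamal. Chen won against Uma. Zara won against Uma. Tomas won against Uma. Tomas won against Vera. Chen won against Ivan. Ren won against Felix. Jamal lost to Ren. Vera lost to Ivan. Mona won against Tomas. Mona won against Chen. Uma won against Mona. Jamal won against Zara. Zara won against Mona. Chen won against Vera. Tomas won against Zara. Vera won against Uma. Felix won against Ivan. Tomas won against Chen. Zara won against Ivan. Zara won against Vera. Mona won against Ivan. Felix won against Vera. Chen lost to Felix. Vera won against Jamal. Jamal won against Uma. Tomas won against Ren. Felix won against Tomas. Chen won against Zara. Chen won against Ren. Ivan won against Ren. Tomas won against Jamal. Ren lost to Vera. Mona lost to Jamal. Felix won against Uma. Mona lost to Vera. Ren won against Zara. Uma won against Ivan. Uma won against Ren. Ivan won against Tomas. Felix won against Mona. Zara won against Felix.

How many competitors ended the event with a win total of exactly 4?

4

Win totals: Mona 3, Chen 5, Ivan 4, Jamal 4, Ren 4, Felix 7, Vera 4, Uma 3, Tomas 6, Zara 5.
Exactly 4: Ivan, Jamal, Ren, Vera — 4 competitors.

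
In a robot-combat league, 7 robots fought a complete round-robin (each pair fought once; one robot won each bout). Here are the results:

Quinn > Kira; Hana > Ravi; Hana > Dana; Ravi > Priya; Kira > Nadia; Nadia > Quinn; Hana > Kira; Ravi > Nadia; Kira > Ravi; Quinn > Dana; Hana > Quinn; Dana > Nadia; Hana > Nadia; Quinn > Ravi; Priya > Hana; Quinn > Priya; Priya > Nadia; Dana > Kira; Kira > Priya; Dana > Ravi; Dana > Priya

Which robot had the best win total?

Win totals: Hana 5, Priya 2, Kira 3, Quinn 4, Dana 4, Ravi 2, Nadia 1.
Hana leads with 5 wins (next highest: 4).

Hana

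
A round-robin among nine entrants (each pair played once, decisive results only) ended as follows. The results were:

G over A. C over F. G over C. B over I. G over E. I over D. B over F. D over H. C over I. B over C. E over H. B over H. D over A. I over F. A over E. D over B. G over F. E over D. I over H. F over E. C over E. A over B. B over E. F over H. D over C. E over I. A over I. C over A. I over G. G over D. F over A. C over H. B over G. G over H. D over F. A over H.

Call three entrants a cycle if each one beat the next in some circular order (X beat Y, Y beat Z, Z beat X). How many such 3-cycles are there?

Win totals: A 4, B 6, C 5, D 5, E 3, F 3, G 6, H 0, I 4.
An entrant with w wins dominates both others in C(w,2) triples; summing gives 6 + 15 + 10 + 10 + 3 + 3 + 15 + 0 + 6 = 68 transitive triples.
Total triples C(9,3) = 84, so cyclic triples = 84 − 68 = 16.

16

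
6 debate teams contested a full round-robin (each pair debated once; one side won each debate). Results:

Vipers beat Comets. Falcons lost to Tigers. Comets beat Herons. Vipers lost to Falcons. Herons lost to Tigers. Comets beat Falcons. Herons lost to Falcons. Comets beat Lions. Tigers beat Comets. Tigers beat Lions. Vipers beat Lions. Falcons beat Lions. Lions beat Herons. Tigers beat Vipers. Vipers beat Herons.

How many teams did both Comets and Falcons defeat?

2

Comets beat: Herons, Falcons, Lions.
Falcons beat: Herons, Lions, Vipers.
Both beat: Herons, Lions — 2.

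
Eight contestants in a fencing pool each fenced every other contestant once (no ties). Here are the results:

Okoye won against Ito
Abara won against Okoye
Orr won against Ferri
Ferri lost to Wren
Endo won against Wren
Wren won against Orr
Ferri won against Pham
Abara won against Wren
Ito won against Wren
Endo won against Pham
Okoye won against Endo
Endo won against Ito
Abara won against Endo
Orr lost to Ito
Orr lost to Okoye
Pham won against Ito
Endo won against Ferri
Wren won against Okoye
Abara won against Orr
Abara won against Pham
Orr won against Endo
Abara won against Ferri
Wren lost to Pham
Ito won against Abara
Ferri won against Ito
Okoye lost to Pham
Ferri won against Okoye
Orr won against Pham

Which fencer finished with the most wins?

Win totals: Pham 3, Orr 3, Okoye 3, Abara 6, Endo 4, Wren 3, Ferri 3, Ito 3.
Abara leads with 6 wins (next highest: 4).

Abara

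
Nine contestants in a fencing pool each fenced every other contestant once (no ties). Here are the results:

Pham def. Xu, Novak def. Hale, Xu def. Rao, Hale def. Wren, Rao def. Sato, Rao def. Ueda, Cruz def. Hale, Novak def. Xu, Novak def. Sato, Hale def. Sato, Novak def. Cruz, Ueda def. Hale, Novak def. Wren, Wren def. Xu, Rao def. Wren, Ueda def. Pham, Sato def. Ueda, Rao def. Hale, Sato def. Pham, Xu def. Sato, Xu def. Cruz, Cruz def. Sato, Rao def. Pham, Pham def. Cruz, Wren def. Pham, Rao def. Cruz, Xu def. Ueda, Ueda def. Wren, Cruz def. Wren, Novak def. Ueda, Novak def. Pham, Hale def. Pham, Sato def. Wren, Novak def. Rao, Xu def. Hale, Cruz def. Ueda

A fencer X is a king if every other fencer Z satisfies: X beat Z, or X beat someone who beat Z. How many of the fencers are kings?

Ueda cannot reach Rao, Novak in two steps.
Wren cannot reach Novak in two steps.
Pham cannot reach Novak in two steps.
Rao cannot reach Novak in two steps.
Hale cannot reach Rao, Novak in two steps.
Sato cannot reach Rao, Novak in two steps.
Novak reaches everyone (king).
Xu cannot reach Novak in two steps.
Cruz cannot reach Rao, Novak in two steps.
Kings: Novak — 1.

1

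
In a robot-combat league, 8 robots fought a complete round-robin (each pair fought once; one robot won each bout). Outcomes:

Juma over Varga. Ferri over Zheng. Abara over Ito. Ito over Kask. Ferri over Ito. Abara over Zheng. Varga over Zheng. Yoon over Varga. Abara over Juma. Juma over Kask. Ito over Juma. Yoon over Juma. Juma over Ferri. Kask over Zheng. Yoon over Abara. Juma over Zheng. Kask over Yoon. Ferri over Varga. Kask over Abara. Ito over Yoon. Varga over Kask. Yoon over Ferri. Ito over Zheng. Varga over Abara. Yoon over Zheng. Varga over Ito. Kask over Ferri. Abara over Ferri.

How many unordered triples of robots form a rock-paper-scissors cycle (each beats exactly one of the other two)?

Win totals: Zheng 0, Ito 4, Juma 4, Varga 4, Yoon 5, Kask 4, Ferri 3, Abara 4.
A robot with w wins dominates both others in C(w,2) triples; summing gives 0 + 6 + 6 + 6 + 10 + 6 + 3 + 6 = 43 transitive triples.
Total triples C(8,3) = 56, so cyclic triples = 56 − 43 = 13.

13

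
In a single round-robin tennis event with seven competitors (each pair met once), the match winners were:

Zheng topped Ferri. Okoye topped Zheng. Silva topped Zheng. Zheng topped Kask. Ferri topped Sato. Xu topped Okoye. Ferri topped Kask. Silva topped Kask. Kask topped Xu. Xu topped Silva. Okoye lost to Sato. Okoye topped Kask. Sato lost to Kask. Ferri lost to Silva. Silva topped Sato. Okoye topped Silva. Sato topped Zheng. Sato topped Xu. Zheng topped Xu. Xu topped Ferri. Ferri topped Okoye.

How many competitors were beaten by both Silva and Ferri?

2

Silva beat: Kask, Zheng, Ferri, Sato.
Ferri beat: Kask, Sato, Okoye.
Both beat: Kask, Sato — 2.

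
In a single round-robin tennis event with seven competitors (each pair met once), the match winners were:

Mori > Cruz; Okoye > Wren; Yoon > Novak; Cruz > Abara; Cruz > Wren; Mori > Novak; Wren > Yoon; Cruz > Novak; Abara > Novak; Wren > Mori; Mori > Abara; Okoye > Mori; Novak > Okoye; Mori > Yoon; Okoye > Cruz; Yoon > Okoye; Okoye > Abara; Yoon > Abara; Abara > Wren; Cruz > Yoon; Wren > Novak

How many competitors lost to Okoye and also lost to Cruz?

2

Okoye beat: Wren, Abara, Cruz, Mori.
Cruz beat: Yoon, Wren, Abara, Novak.
Both beat: Wren, Abara — 2.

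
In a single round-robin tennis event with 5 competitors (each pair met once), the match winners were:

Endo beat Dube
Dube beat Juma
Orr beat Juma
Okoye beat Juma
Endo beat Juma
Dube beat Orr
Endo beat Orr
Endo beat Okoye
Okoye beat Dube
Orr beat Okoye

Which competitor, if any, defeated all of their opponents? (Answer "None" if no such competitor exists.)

Endo has 4 wins out of 4 opponents — a perfect record.

Endo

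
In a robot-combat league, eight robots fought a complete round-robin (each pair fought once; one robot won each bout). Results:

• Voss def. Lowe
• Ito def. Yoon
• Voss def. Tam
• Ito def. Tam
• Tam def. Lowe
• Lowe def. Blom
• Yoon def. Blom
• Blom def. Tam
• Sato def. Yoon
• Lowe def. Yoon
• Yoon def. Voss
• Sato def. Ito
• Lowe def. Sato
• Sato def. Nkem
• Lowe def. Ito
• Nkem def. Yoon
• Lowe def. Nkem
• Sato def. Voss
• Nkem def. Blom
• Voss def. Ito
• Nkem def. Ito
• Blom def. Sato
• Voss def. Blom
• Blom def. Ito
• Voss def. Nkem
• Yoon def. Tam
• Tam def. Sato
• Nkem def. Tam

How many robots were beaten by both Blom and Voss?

2

Blom beat: Tam, Sato, Ito.
Voss beat: Nkem, Tam, Blom, Lowe, Ito.
Both beat: Tam, Ito — 2.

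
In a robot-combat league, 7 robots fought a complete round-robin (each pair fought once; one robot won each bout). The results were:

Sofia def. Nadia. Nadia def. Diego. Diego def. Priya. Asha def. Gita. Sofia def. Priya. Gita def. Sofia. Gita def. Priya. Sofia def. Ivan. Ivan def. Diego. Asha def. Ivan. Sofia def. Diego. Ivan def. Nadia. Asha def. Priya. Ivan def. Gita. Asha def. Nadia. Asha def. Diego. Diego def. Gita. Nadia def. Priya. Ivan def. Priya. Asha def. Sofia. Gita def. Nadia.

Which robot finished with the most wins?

Asha

Win totals: Priya 0, Ivan 4, Gita 3, Asha 6, Sofia 4, Nadia 2, Diego 2.
Asha leads with 6 wins (next highest: 4).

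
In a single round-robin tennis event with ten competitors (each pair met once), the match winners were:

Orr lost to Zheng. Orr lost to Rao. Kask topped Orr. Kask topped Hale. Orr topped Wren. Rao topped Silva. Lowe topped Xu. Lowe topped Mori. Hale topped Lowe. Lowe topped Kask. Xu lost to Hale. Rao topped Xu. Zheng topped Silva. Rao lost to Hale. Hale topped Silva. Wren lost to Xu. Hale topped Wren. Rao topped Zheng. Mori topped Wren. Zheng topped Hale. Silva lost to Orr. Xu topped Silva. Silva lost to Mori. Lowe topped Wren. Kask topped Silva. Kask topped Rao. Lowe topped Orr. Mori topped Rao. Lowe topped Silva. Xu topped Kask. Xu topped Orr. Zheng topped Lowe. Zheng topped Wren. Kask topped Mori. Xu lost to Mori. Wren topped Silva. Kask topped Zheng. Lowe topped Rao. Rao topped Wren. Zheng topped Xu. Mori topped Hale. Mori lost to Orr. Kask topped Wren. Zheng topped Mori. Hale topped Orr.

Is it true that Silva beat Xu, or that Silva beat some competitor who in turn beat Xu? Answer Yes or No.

No

Silva did not beat Xu directly.
Silva beat no one, so there is no intermediate competitor.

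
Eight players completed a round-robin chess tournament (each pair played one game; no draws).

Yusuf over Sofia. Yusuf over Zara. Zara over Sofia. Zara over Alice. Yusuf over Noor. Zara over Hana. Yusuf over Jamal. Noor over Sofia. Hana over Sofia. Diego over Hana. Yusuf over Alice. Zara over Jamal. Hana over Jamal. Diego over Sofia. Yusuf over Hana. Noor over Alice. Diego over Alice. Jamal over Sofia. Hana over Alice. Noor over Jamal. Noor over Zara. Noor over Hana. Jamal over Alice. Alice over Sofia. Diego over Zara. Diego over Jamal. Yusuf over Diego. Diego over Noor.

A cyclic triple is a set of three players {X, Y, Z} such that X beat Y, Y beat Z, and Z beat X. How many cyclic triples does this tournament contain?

0

Win totals: Sofia 0, Hana 3, Zara 4, Alice 1, Jamal 2, Noor 5, Yusuf 7, Diego 6.
A player with w wins dominates both others in C(w,2) triples; summing gives 0 + 3 + 6 + 0 + 1 + 10 + 21 + 15 = 56 transitive triples.
Total triples C(8,3) = 56, so cyclic triples = 56 − 56 = 0.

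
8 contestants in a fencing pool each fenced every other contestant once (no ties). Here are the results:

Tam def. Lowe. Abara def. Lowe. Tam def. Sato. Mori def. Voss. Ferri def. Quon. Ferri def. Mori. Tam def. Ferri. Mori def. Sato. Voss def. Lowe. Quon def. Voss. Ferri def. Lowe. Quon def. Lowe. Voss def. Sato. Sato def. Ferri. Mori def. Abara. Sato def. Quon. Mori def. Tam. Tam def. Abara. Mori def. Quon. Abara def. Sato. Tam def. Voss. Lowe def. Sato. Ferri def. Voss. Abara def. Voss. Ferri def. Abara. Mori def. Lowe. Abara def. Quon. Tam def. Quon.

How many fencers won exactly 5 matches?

1

Win totals: Quon 2, Ferri 5, Tam 6, Voss 2, Sato 2, Lowe 1, Abara 4, Mori 6.
Exactly 5: Ferri — 1 fencer.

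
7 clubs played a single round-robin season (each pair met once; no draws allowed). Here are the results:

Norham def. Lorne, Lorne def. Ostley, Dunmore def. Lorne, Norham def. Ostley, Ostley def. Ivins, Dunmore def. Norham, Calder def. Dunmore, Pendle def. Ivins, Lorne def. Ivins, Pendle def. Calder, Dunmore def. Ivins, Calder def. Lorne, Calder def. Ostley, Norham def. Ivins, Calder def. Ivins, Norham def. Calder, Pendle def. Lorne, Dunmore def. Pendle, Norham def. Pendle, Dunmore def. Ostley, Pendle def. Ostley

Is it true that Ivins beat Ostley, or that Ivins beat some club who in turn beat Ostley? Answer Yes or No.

No

Ivins did not beat Ostley directly.
Ivins beat no one, so there is no intermediate club.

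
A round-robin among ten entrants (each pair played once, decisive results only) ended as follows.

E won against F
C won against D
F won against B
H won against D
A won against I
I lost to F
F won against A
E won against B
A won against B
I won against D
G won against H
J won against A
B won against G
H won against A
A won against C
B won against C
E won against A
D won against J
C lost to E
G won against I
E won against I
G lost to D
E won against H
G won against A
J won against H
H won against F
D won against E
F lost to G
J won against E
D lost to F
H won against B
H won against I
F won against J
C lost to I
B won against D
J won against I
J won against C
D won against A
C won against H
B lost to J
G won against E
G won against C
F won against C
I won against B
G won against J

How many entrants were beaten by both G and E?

5

G beat: A, C, E, F, H, I, J.
E beat: A, B, C, F, H, I.
Both beat: A, C, F, H, I — 5.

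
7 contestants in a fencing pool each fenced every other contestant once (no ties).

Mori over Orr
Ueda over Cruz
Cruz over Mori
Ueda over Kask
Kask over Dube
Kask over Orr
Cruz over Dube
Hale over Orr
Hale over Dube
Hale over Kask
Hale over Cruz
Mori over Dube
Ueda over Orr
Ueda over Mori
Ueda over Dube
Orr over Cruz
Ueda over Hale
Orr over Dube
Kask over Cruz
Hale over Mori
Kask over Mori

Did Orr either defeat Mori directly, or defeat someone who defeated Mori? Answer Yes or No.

Orr did not beat Mori directly.
Orr beat Dube, Cruz. Of those, Cruz beat Mori.

Yes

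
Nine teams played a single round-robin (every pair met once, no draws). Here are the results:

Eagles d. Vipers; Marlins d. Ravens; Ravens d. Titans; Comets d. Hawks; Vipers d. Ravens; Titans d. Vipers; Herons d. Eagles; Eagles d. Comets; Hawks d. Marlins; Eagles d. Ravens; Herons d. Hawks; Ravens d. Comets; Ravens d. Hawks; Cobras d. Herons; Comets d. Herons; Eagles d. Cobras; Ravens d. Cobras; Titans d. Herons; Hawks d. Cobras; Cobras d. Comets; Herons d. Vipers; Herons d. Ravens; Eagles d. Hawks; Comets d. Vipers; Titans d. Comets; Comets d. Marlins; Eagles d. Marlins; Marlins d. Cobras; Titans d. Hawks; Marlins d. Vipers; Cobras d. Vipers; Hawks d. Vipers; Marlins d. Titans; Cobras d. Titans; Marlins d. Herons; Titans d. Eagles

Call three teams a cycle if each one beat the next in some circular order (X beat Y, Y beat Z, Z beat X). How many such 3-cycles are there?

Win totals: Marlins 5, Eagles 6, Hawks 3, Comets 4, Titans 5, Ravens 4, Herons 4, Vipers 1, Cobras 4.
A team with w wins dominates both others in C(w,2) triples; summing gives 10 + 15 + 3 + 6 + 10 + 6 + 6 + 0 + 6 = 62 transitive triples.
Total triples C(9,3) = 84, so cyclic triples = 84 − 62 = 22.

22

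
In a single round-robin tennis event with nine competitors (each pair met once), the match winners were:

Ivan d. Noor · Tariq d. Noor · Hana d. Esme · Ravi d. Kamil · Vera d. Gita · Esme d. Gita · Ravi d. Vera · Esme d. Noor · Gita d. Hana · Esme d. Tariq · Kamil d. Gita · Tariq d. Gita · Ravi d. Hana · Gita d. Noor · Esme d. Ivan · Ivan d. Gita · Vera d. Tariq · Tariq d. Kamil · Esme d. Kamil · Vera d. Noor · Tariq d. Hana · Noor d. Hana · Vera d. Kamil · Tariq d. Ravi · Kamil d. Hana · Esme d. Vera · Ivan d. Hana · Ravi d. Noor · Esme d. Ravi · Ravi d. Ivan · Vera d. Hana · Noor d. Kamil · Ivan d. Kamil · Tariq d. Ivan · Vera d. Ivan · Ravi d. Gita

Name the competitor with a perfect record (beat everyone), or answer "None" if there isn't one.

Highest win total is Esme with 7 (out of 8 possible).
Esme lost to Hana, so no competitor went undefeated.

None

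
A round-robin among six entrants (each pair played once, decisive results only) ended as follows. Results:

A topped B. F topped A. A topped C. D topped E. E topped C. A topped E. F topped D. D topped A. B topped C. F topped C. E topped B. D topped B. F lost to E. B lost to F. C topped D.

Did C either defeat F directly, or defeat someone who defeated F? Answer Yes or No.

No

C did not beat F directly.
C beat D, but each of them lost to F. No two-step path.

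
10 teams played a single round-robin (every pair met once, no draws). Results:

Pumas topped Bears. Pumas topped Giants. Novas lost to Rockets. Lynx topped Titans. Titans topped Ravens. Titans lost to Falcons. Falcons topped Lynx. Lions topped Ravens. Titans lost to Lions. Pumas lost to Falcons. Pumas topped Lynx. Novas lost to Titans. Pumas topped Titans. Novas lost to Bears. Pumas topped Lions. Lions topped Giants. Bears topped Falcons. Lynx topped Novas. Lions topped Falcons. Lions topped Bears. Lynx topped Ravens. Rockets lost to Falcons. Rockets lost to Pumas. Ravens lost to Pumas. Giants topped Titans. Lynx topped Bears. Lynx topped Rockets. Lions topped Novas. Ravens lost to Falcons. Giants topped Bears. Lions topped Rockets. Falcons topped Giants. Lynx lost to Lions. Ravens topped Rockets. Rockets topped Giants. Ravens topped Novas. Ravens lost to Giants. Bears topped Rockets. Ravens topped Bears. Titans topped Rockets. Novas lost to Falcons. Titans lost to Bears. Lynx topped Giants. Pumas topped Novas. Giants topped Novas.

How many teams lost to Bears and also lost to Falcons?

Bears beat: Novas, Rockets, Falcons, Titans.
Falcons beat: Ravens, Novas, Rockets, Giants, Titans, Lynx, Pumas.
Both beat: Novas, Rockets, Titans — 3.

3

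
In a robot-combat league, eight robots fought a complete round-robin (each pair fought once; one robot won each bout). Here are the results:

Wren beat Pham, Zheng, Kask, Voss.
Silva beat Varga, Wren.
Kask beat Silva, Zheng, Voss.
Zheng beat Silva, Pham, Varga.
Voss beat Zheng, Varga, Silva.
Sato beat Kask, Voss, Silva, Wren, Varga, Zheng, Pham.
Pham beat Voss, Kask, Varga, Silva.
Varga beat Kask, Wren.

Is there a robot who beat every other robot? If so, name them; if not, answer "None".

Sato

Sato has 7 wins out of 7 opponents — a perfect record.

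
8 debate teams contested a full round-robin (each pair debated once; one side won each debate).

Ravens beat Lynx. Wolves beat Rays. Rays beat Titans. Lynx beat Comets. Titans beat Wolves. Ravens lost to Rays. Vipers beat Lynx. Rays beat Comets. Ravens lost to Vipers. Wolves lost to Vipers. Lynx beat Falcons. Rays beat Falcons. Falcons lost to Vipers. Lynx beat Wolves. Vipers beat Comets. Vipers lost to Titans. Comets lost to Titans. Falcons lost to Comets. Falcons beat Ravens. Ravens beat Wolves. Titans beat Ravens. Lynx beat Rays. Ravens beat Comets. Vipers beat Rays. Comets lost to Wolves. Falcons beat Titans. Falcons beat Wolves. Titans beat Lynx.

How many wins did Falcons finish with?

3

Falcons' results: beat Wolves, Titans, Ravens; lost to Comets, Lynx, Vipers, Rays.
That is 3 wins.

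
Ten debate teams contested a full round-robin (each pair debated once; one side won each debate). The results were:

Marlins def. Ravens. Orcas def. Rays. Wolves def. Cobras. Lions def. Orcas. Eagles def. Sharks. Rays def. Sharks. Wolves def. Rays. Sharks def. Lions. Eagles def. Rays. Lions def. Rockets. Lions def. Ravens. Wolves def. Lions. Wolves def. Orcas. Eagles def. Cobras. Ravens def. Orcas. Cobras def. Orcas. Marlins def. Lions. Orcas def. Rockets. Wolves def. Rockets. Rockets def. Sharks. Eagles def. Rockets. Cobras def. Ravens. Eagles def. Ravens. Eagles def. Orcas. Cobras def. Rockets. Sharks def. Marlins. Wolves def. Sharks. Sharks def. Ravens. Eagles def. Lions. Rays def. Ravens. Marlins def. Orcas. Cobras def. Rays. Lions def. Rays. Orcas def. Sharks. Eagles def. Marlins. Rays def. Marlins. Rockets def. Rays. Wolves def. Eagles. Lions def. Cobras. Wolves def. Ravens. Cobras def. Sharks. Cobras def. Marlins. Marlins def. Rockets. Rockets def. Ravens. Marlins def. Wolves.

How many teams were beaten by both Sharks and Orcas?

0

Sharks beat: Ravens, Lions, Marlins.
Orcas beat: Rockets, Rays, Sharks.
No one was beaten by both.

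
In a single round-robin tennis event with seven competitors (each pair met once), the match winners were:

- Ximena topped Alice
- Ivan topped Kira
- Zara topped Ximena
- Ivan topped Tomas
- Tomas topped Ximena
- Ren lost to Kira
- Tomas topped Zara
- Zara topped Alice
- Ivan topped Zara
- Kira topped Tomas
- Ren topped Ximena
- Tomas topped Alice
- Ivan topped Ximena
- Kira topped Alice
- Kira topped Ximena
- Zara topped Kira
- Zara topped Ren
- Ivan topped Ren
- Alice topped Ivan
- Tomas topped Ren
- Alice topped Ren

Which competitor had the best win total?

Win totals: Ivan 5, Tomas 4, Kira 4, Ximena 1, Alice 2, Ren 1, Zara 4.
Ivan leads with 5 wins (next highest: 4).

Ivan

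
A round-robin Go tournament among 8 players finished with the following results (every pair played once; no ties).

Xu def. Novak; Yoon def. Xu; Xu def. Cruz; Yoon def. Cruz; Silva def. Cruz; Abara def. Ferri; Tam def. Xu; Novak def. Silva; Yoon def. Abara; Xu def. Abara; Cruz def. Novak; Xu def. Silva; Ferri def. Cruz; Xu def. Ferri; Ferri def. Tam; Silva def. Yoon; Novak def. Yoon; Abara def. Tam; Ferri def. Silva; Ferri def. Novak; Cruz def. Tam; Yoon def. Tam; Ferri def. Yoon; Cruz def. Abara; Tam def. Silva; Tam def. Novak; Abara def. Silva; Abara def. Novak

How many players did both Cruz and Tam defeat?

Cruz beat: Novak, Abara, Tam.
Tam beat: Novak, Silva, Xu.
Both beat: Novak — 1.

1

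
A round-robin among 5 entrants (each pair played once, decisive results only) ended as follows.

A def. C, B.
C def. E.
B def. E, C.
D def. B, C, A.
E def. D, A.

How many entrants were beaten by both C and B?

C beat: E.
B beat: C, E.
Both beat: E — 1.

1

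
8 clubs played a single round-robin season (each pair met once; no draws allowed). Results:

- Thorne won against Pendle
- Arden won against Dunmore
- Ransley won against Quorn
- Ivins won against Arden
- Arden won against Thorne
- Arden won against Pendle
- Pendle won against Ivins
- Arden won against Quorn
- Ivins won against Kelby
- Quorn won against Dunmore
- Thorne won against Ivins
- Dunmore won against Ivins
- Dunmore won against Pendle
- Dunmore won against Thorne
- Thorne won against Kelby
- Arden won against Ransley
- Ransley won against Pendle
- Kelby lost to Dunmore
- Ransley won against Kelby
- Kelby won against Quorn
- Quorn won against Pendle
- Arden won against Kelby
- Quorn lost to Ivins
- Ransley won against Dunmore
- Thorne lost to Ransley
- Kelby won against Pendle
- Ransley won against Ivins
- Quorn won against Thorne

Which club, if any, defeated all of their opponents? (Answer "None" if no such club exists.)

None

Highest win total is Ransley with 6 (out of 7 possible).
Ransley lost to Arden, so no club went undefeated.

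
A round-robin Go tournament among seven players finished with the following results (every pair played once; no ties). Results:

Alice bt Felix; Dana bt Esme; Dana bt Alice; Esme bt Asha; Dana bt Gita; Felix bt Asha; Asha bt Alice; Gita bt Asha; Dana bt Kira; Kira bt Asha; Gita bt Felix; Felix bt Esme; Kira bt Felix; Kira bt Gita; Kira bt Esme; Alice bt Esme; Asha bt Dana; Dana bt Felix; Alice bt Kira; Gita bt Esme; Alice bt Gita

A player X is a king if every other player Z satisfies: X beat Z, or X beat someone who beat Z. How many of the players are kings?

3

Alice cannot reach Dana in two steps.
Asha reaches everyone (king).
Dana reaches everyone (king).
Gita cannot reach Kira in two steps.
Kira reaches everyone (king).
Felix cannot reach Gita, Kira in two steps.
Esme cannot reach Gita, Kira, Felix in two steps.
Kings: Asha, Dana, Kira — 3.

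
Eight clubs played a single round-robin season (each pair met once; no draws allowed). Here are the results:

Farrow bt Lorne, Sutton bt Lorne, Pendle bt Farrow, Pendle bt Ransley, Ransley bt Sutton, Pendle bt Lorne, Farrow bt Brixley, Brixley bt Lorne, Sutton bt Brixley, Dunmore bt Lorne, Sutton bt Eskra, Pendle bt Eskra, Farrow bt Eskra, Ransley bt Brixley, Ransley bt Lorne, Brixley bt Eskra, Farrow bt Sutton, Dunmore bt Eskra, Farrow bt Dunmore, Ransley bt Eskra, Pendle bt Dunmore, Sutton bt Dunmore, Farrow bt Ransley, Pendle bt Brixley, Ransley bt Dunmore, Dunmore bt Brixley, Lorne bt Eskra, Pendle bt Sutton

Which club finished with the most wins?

Win totals: Dunmore 3, Ransley 5, Eskra 0, Brixley 2, Pendle 7, Lorne 1, Farrow 6, Sutton 4.
Pendle leads with 7 wins (next highest: 6).

Pendle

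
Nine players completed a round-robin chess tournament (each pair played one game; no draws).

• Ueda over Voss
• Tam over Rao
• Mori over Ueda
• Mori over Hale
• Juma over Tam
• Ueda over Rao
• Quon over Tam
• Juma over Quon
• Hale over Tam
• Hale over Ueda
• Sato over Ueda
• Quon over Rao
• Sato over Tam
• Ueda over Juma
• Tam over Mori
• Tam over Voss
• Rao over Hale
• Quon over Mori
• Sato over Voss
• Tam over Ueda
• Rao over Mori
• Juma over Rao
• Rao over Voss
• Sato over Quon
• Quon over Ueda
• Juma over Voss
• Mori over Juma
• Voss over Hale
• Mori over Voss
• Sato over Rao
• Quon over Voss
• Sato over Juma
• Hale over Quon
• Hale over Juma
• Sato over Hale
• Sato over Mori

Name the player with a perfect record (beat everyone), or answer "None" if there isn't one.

Sato has 8 wins out of 8 opponents — a perfect record.

Sato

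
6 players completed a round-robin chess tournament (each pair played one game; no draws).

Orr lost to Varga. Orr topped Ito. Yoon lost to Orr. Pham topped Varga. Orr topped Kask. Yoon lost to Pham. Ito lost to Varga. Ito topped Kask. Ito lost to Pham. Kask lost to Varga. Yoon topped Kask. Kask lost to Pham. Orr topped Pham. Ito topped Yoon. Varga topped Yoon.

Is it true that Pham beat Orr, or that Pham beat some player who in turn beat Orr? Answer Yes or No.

Yes

Pham did not beat Orr directly.
Pham beat Yoon, Ito, Kask, Varga. Of those, Varga beat Orr.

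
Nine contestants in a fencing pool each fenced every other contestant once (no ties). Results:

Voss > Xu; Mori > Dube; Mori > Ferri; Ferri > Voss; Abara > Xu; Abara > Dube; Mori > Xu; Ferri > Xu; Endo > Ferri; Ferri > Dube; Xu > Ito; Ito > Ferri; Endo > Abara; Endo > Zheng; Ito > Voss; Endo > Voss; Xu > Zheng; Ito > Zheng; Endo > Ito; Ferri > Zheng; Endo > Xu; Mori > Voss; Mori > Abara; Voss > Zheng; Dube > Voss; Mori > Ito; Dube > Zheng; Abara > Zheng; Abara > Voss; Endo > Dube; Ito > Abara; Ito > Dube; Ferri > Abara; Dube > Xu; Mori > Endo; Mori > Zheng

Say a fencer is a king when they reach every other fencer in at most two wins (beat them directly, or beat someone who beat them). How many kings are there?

1

Mori reaches everyone (king).
Endo cannot reach Mori in two steps.
Ito cannot reach Mori, Endo in two steps.
Abara cannot reach Mori, Endo, Ferri in two steps.
Voss cannot reach Mori, Endo, Abara, Dube, Ferri in two steps.
Zheng cannot reach Mori, Endo, Ito, Abara, Voss, Dube, Xu, Ferri in two steps.
Dube cannot reach Mori, Endo, Abara, Ferri in two steps.
Xu cannot reach Mori, Endo in two steps.
Ferri cannot reach Mori, Endo in two steps.
Kings: Mori — 1.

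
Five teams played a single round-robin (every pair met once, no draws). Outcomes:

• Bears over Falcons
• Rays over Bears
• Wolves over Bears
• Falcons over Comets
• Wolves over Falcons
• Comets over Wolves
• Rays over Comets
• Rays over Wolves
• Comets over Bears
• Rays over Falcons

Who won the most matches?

Rays

Win totals: Falcons 1, Bears 1, Comets 2, Rays 4, Wolves 2.
Rays leads with 4 wins (next highest: 2).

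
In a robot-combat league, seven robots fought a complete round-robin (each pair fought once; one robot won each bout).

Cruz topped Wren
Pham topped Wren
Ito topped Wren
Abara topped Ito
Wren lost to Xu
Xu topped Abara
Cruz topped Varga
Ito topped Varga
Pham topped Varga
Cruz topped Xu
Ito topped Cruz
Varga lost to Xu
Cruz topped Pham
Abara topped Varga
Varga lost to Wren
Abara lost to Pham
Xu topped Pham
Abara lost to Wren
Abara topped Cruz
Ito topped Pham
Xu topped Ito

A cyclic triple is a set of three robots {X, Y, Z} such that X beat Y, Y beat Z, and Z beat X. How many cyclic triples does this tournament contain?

6

Win totals: Varga 0, Wren 2, Abara 3, Cruz 4, Xu 5, Pham 3, Ito 4.
A robot with w wins dominates both others in C(w,2) triples; summing gives 0 + 1 + 3 + 6 + 10 + 3 + 6 = 29 transitive triples.
Total triples C(7,3) = 35, so cyclic triples = 35 − 29 = 6.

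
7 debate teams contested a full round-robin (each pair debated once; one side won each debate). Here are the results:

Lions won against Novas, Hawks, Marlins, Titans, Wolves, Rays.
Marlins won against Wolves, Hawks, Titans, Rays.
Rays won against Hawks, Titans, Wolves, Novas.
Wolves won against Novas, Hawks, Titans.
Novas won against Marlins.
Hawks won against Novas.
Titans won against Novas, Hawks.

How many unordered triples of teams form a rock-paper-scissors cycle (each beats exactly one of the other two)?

4

Win totals: Novas 1, Wolves 3, Rays 4, Lions 6, Marlins 4, Titans 2, Hawks 1.
A team with w wins dominates both others in C(w,2) triples; summing gives 0 + 3 + 6 + 15 + 6 + 1 + 0 = 31 transitive triples.
Total triples C(7,3) = 35, so cyclic triples = 35 − 31 = 4.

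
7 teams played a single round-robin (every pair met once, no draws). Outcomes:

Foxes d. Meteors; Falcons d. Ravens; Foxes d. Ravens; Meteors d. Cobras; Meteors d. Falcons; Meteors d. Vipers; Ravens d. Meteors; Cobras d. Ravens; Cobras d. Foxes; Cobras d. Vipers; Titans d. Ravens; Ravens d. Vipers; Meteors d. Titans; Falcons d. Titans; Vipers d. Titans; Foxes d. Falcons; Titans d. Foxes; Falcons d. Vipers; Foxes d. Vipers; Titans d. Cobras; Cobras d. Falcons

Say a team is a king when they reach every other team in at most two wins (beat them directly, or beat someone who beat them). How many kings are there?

Titans reaches everyone (king).
Meteors reaches everyone (king).
Ravens cannot reach Foxes in two steps.
Falcons reaches everyone (king).
Vipers cannot reach Meteors, Falcons in two steps.
Foxes reaches everyone (king).
Cobras reaches everyone (king).
Kings: Titans, Meteors, Falcons, Foxes, Cobras — 5.

5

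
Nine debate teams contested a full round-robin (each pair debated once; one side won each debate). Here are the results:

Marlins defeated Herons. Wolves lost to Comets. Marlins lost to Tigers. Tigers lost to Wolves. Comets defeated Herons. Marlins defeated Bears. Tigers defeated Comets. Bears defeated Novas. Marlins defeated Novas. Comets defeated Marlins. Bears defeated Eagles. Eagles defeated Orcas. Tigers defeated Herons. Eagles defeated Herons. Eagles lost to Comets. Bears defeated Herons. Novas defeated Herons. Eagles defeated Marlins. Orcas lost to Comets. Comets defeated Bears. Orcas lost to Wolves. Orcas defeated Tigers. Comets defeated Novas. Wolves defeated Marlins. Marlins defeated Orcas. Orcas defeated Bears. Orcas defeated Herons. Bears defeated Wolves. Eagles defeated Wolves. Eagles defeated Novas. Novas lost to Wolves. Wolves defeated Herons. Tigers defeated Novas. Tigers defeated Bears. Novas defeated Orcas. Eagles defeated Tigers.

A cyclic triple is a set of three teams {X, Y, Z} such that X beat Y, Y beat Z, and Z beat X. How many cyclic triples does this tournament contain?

Win totals: Eagles 6, Wolves 5, Marlins 4, Tigers 5, Bears 4, Orcas 3, Comets 7, Herons 0, Novas 2.
A team with w wins dominates both others in C(w,2) triples; summing gives 15 + 10 + 6 + 10 + 6 + 3 + 21 + 0 + 1 = 72 transitive triples.
Total triples C(9,3) = 84, so cyclic triples = 84 − 72 = 12.

12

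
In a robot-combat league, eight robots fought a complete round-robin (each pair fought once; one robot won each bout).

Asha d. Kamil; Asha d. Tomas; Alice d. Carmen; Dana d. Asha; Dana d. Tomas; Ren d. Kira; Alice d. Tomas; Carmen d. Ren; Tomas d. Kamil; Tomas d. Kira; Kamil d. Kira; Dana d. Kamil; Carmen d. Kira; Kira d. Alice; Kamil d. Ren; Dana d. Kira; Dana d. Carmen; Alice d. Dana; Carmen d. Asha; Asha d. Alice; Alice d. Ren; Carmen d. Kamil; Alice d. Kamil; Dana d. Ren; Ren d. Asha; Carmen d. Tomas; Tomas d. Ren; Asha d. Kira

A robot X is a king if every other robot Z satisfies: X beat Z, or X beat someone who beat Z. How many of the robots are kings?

Kamil cannot reach Carmen, Dana, Tomas in two steps.
Carmen cannot reach Dana in two steps.
Ren cannot reach Carmen, Dana in two steps.
Dana reaches everyone (king).
Kira cannot reach Asha in two steps.
Asha reaches everyone (king).
Alice reaches everyone (king).
Tomas cannot reach Carmen, Dana in two steps.
Kings: Dana, Asha, Alice — 3.

3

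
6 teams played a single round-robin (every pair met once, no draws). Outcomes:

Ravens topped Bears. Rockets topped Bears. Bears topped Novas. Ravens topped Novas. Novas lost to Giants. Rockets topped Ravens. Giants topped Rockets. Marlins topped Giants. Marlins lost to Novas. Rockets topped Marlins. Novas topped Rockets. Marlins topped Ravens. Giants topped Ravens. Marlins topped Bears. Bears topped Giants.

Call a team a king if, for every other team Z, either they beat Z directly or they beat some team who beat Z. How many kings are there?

6

Marlins reaches everyone (king).
Giants reaches everyone (king).
Ravens reaches everyone (king).
Rockets reaches everyone (king).
Bears reaches everyone (king).
Novas reaches everyone (king).
Kings: Marlins, Giants, Ravens, Rockets, Bears, Novas — 6.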